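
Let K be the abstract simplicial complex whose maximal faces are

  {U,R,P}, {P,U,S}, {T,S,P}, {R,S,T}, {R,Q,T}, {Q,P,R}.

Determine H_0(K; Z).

H_0 ≅ Z.

K has 6 vertices, 12 edges, 6 triangles.
rank ∂_0 = 0, rank ∂_1 = 5 ⇒ b_0 = 6 − 0 − 5 = 1; all invariant factors of ∂_1 are 1 so no torsion. So H_0 = Z.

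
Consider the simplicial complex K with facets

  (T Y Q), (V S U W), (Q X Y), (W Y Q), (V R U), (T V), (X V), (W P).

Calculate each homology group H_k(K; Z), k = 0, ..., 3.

Order the vertices as P < Q < R < S < T < U < V < W < X < Y. Listing each simplex with vertices in this order, K has dimension 3 with simplices:

  0-simplices (10): P, Q, R, S, T, U, V, W, X, Y
  1-simplices (18): PW, QT, QW, QX, QY, RU, RV, SU, SV, SW, TV, TY, UV, UW, VW, VX, WY, XY
  2-simplices (8): QTY, QWY, QXY, RUV, SUV, SUW, SVW, UVW
  3-simplices (1): SUVW

Hence C_0 ≅ Z^10, C_1 ≅ Z^18, C_2 ≅ Z^8, C_3 ≅ Z^1.

The boundary map ∂_1: C_1 → C_0 sends each edge [p,q] (with p < q) to q − p. For instance
  ∂SW = W − S.
The 10×18 boundary matrix has rank 9 and Smith normal form diag(1,1,1,1,1,1,1,1,1).

The boundary map ∂_2: C_2 → C_1 maps a triangle to the signed sum of its edges. For instance
  ∂SUV = UV − SV + SU,
  ∂SVW = VW − SW + SV.
The 18×8 boundary matrix has rank 7 and Smith normal form diag(1,1,1,1,1,1,1).

Boundary ∂_3: C_3 → C_2 sends each 3-simplex σ to the alternating sum Σ_i (−1)^i (σ with its i-th vertex removed). For instance
  ∂SUVW = UVW − SVW + SUW − SUV.
The 8×1 boundary matrix has rank 1 and Smith normal form diag(1).

Reading off H_k = ker ∂_k / im ∂_{k+1}:

  H_0: rank C_0 − rank ∂_1 = 10 − 9 = 1, and the invariant factors of ∂_1 are all 1, so H_0 ≅ Z.
  H_1: rank ker ∂_1 − rank ∂_2 = (18 − 9) − 7 = 2, and the invariant factors of ∂_2 are all 1, so H_1 ≅ Z^2.
  H_2: rank ker ∂_2 − rank ∂_3 = (8 − 7) − 1 = 0, and the invariant factors of ∂_3 are all 1, so H_2 ≅ 0.
  H_3: rank ker ∂_3 − rank ∂_4 = (1 − 1) − 0 = 0, and there is no ∂_4, so H_3 ≅ 0.

H_0 = Z,  H_1 = Z^2,  H_2 = 0,  H_3 = 0.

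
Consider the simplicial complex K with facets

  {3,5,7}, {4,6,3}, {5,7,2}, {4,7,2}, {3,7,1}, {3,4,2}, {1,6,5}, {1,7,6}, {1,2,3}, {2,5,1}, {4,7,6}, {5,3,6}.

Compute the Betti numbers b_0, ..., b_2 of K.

b_0 = 1, b_1 = 0, b_2 = 0.

We work with the vertex ordering 1 < 2 < 3 < 4 < 5 < 6 < 7. The simplices of K, each written with vertices in increasing order, are:

  0-simplices (7): [1], [2], [3], [4], [5], [6], [7]
  1-simplices (18): [1,2], [1,3], [1,5], [1,6], [1,7], [2,3], [2,4], [2,5], [2,7], [3,4], [3,5], [3,6], [3,7], [4,6], [4,7], [5,6], [5,7], [6,7]
  2-simplices (12): [1,2,3], [1,2,5], [1,3,7], [1,5,6], [1,6,7], [2,3,4], [2,4,7], [2,5,7], [3,4,6], [3,5,6], [3,5,7], [4,6,7]

Hence C_0 ≅ Z^7, C_1 ≅ Z^18, C_2 ≅ Z^12.

∂_1: C_1 → C_0 maps an edge to its endpoints' difference, ∂[p,q] = q − p. For instance
  ∂[2,3] = [3] − [2].
The resulting 7×18 matrix has rank 6, and its Smith normal form has invariant factors (1,1,1,1,1,1).

Boundary ∂_2: C_2 → C_1 acts by ∂[p,q,r] = [q,r] − [p,r] + [p,q]. For instance
  ∂[3,4,6] = [4,6] − [3,6] + [3,4],
  ∂[1,5,6] = [5,6] − [1,6] + [1,5].
The 18×12 boundary matrix has rank 12 and Smith normal form diag(1,1,1,1,1,1,1,1,1,1,1,2).

Reading off H_k = ker ∂_k / im ∂_{k+1}:

  H_0: rank C_0 − rank ∂_1 = 7 − 6 = 1, and the invariant factors of ∂_1 are all 1, so H_0 ≅ Z.
  H_1: rank ker ∂_1 − rank ∂_2 = (18 − 6) − 12 = 0, and ∂_2 has invariant factor 2 > 1, so H_1 ≅ Z/2Z.
  H_2: rank ker ∂_2 − rank ∂_3 = (12 − 12) − 0 = 0, and there is no ∂_3, so H_2 ≅ 0.

(K is a triangulation of the real projective plane RP^2.)

Hence the Betti numbers are b_0 = 1, b_1 = 0, b_2 = 0.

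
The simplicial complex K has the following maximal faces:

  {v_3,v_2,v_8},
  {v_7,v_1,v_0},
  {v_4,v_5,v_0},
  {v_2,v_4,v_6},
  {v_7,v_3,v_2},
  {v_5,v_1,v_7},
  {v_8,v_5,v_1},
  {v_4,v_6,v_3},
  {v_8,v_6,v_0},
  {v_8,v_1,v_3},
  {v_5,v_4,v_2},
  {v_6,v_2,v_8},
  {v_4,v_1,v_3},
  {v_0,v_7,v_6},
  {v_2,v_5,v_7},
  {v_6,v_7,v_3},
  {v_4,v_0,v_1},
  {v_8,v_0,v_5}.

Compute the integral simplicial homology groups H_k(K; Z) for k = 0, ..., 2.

H_0 = Z,  H_1 = Z ⊕ Z/2Z,  H_2 = 0.

We work with the vertex ordering v_0 < v_1 < v_2 < v_3 < v_4 < v_5 < v_6 < v_7 < v_8. The simplices of K, each written with vertices in increasing order, are:

  0-simplices (9): [v_0], [v_1], [v_2], [v_3], [v_4], [v_5], [v_6], [v_7], [v_8]
  1-simplices (27): (27 of them)
  2-simplices (18): (18 of them)

Hence C_0 ≅ Z^9, C_1 ≅ Z^27, C_2 ≅ Z^18.

Boundary ∂_1: C_1 → C_0 sends each edge [p,q] (with p < q) to q − p.
The resulting 9×27 matrix has rank 8, and its Smith normal form has invariant factors (1,1,1,1,1,1,1,1).

The boundary map ∂_2: C_2 → C_1 sends each 2-simplex [p,q,r] to [q,r] − [p,r] + [p,q]. For instance
  ∂[v_3,v_4,v_6] = [v_4,v_6] − [v_3,v_6] + [v_3,v_4],
  ∂[v_2,v_4,v_5] = [v_4,v_5] − [v_2,v_5] + [v_2,v_4].
As a 27×18 matrix over Z this has rank 18, with invariant factors (1,1,1,1,1,1,1,1,1,1,1,1,1,1,1,1,1,2).

Computing H_k = (kernel of ∂_k) / (image of ∂_{k+1}):

  H_0: rank C_0 − rank ∂_1 = 9 − 8 = 1, and the invariant factors of ∂_1 are all 1, so H_0 = Z.
  H_1: rank ker ∂_1 − rank ∂_2 = (27 − 8) − 18 = 1, and ∂_2 has invariant factor 2 > 1, so H_1 = Z ⊕ Z/2Z.
  H_2: rank ker ∂_2 − rank ∂_3 = (18 − 18) − 0 = 0, and there is no ∂_3, so H_2 = 0.

(K is a triangulation of the Klein bottle.)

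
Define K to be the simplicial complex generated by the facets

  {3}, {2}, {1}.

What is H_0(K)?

H_0 ≅ Z^3.

K has 3 vertices.
rank ∂_0 = 0, rank ∂_1 = 0 ⇒ b_0 = 3 − 0 − 0 = 3. So H_0 = Z^3.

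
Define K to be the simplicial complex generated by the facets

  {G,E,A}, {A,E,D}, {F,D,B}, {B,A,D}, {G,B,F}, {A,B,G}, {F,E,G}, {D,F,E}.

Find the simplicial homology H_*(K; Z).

H_0 = Z,  H_1 = 0,  H_2 = Z.

We work with the vertex ordering A < B < D < E < F < G. The simplices of K, each written with vertices in increasing order, are:

  0-simplices (6): A, B, D, E, F, G
  1-simplices (12): AB, AD, AE, AG, BD, BF, BG, DE, DF, EF, EG, FG
  2-simplices (8): ABD, ABG, ADE, AEG, BDF, BFG, DEF, EFG

Hence C_0 ≅ Z^6, C_1 ≅ Z^12, C_2 ≅ Z^8.

The boundary map ∂_1: C_1 → C_0 maps an edge to its endpoints' difference, ∂[p,q] = q − p.
The 6×12 boundary matrix has rank 5 and Smith normal form diag(1,1,1,1,1).

Boundary ∂_2: C_2 → C_1 maps a triangle to the signed sum of its edges. For instance
  ∂DEF = EF − DF + DE,
  ∂ADE = DE − AE + AD.
The resulting 12×8 matrix has rank 7, and its Smith normal form has invariant factors (1,1,1,1,1,1,1).

From H_k ≅ ker(∂_k) / im(∂_{k+1}) we obtain:

  H_0: rank C_0 − rank ∂_1 = 6 − 5 = 1, and the invariant factors of ∂_1 are all 1, so H_0 ≅ Z.
  H_1: rank ker ∂_1 − rank ∂_2 = (12 − 5) − 7 = 0, and the invariant factors of ∂_2 are all 1, so H_1 ≅ 0.
  H_2: rank ker ∂_2 − rank ∂_3 = (8 − 7) − 0 = 1, and there is no ∂_3, so H_2 ≅ Z.

As a check, the Euler characteristic is 6 − 12 + 8 = 2, which agrees with 1 − 0 + 1 = 2.
(K is a triangulation of the 2-sphere S^2.)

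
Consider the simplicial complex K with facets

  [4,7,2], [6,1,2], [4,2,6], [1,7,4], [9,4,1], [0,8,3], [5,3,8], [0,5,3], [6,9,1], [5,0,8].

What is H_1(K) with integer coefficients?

H_1 = Z.

K has 10 vertices, 18 edges, 10 triangles.
rank ∂_1 = 8, rank ∂_2 = 9 ⇒ b_1 = 18 − 8 − 9 = 1; all invariant factors of ∂_2 are 1 so no torsion. So H_1 ≅ Z.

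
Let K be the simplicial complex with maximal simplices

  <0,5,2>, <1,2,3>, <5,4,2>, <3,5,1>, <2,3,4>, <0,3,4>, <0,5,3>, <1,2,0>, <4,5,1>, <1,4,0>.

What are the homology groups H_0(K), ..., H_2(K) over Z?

H_0 = Z,  H_1 = Z_2,  H_2 = 0.

Take the total order 0 < 1 < 2 < 3 < 4 < 5 on the vertex set. Then K (dimension 2) consists of the simplices:

  0-simplices (6): [0], [1], [2], [3], [4], [5]
  1-simplices (15): [0,1], [0,2], [0,3], [0,4], [0,5], [1,2], [1,3], [1,4], [1,5], [2,3], [2,4], [2,5], [3,4], [3,5], [4,5]
  2-simplices (10): [0,1,2], [0,1,4], [0,2,5], [0,3,4], [0,3,5], [1,2,3], [1,3,5], [1,4,5], [2,3,4], [2,4,5]

giving chain groups C_0 ≅ Z^6, C_1 ≅ Z^15, C_2 ≅ Z^10.

Boundary ∂_1: C_1 → C_0 sends each edge [p,q] (with p < q) to q − p.
The resulting 6×15 matrix has rank 5, and its Smith normal form has invariant factors (1,1,1,1,1).

∂_2: C_2 → C_1 acts by ∂[p,q,r] = [q,r] − [p,r] + [p,q]. For instance
  ∂[0,1,2] = [1,2] − [0,2] + [0,1],
  ∂[2,3,4] = [3,4] − [2,4] + [2,3].
The resulting 15×10 matrix has rank 10, and its Smith normal form has invariant factors (1,1,1,1,1,1,1,1,1,2).

From H_k ≅ ker(∂_k) / im(∂_{k+1}) we obtain:

  H_0: rank C_0 − rank ∂_1 = 6 − 5 = 1, and the invariant factors of ∂_1 are all 1, so H_0 = Z.
  H_1: rank ker ∂_1 − rank ∂_2 = (15 − 5) − 10 = 0, and ∂_2 has invariant factor 2 > 1, so H_1 = Z_2.
  H_2: rank ker ∂_2 − rank ∂_3 = (10 − 10) − 0 = 0, and there is no ∂_3, so H_2 = 0.

As a check, the Euler characteristic is 6 − 15 + 10 = 1, which agrees with 1 − 0 + 0 = 1.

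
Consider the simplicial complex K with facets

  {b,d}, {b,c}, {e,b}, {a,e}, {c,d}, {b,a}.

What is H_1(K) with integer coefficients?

K has 5 vertices, 6 edges.
rank ∂_1 = 4, rank ∂_2 = 0 ⇒ b_1 = 6 − 4 − 0 = 2. So H_1 = Z^2.

H_1 ≅ Z^2.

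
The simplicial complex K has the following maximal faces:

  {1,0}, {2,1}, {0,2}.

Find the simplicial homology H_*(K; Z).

Order the vertices as 0 < 1 < 2. Listing each simplex with vertices in this order, K has dimension 1 with simplices:

  0-simplices (3): [0], [1], [2]
  1-simplices (3): [0,1], [0,2], [1,2]

giving chain groups C_0 ≅ Z^3, C_1 ≅ Z^3.

The boundary map ∂_1: C_1 → C_0 maps an edge to its endpoints' difference, ∂[p,q] = q − p.
This gives a 3×3 integer matrix of rank 2; reducing to Smith normal form yields diagonal entries (1,1).

Reading off H_k = ker ∂_k / im ∂_{k+1}:

  H_0: rank C_0 − rank ∂_1 = 3 − 2 = 1, and the invariant factors of ∂_1 are all 1, so H_0 ≅ Z.
  H_1: rank ker ∂_1 − rank ∂_2 = (3 − 2) − 0 = 1, and there is no ∂_2, so H_1 ≅ Z.

As a check, the Euler characteristic is 3 − 3 = 0, which agrees with 1 − 1 = 0.
(K is a triangulation of the circle S^1.)

H_0 = Z,  H_1 = Z.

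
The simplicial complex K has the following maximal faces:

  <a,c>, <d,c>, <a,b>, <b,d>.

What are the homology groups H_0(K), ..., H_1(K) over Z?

H_0 ≅ Z,  H_1 ≅ Z.

K has 4 vertices, 4 edges.
rank ∂_0 = 0, rank ∂_1 = 3 ⇒ b_0 = 4 − 0 − 3 = 1; all invariant factors of ∂_1 are 1 so no torsion. So H_0 = Z.
rank ∂_1 = 3, rank ∂_2 = 0 ⇒ b_1 = 4 − 3 − 0 = 1. So H_1 = Z.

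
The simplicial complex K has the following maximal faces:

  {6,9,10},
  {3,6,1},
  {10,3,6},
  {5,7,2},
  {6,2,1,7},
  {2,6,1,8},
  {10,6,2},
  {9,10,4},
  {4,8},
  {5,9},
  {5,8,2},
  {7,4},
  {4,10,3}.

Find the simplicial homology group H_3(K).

Fix the vertex order 1 < 2 < 3 < 4 < 5 < 6 < 7 < 8 < 9 < 10 and write every simplex with vertices in increasing order. Then dim K = 3 and the simplices of K are:

  0-simplices (10): [1], [2], [3], [4], [5], [6], [7], [8], [9], [10]
  1-simplices (25): (25 of them)
  2-simplices (15): [1,2,6], [1,2,7], [1,2,8], [1,3,6], [1,6,7], [1,6,8], [2,5,7], [2,5,8], [2,6,7], [2,6,8], [2,6,10], [3,4,10], [3,6,10], [4,9,10], [6,9,10]
  3-simplices (2): [1,2,6,7], [1,2,6,8]

Hence C_0 ≅ Z^10, C_1 ≅ Z^25, C_2 ≅ Z^15, C_3 ≅ Z^2.

The boundary map ∂_1: C_1 → C_0 is given by ∂[p,q] = [q] − [p]. For instance
  ∂[1,8] = [8] − [1].
The 10×25 boundary matrix has rank 9 and Smith normal form diag(1,1,1,1,1,1,1,1,1).

Boundary ∂_2: C_2 → C_1 sends each 2-simplex [p,q,r] to [q,r] − [p,r] + [p,q]. For instance
  ∂[2,5,7] = [5,7] − [2,7] + [2,5],
  ∂[1,2,6] = [2,6] − [1,6] + [1,2].
The resulting 25×15 matrix has rank 13, and its Smith normal form has invariant factors (1,1,1,1,1,1,1,1,1,1,1,1,1).

The boundary map ∂_3: C_3 → C_2 sends each 3-simplex σ to the alternating sum Σ_i (−1)^i (σ with its i-th vertex removed). For instance
  ∂[1,2,6,8] = [2,6,8] − [1,6,8] + [1,2,8] − [1,2,6],
  ∂[1,2,6,7] = [2,6,7] − [1,6,7] + [1,2,7] − [1,2,6].
The 15×2 boundary matrix has rank 2 and Smith normal form diag(1,1).

Computing H_k = (kernel of ∂_k) / (image of ∂_{k+1}):

  H_3: rank ker ∂_3 − rank ∂_4 = (2 − 2) − 0 = 0, and there is no ∂_4, so H_3 = 0.

H_3 = 0.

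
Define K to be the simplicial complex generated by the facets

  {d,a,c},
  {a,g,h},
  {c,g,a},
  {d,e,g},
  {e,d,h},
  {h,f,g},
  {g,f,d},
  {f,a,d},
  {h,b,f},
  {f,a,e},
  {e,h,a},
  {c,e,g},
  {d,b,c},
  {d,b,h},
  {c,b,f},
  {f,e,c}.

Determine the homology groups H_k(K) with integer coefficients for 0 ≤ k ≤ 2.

H_0 ≅ Z,  H_1 ≅ Z^2,  H_2 ≅ Z.

Fix the vertex order a < b < c < d < e < f < g < h and write every simplex with vertices in increasing order. Then dim K = 2 and the simplices of K are:

  0-simplices (8): a, b, c, d, e, f, g, h
  1-simplices (24): ac, ad, ae, af, ag, ah, bc, bd, bf, bh, cd, ce, cf, cg, de, df, dg, dh, ef, eg, eh, fg, fh, gh
  2-simplices (16): acd, acg, adf, aef, aeh, agh, bcd, bcf, bdh, bfh, cef, ceg, deg, deh, dfg, fgh

so the chain groups are C_0 ≅ Z^8, C_1 ≅ Z^24, C_2 ≅ Z^16.

The boundary map ∂_1: C_1 → C_0 is given by ∂[p,q] = [q] − [p]. For instance
  ∂dg = g − d.
The 8×24 boundary matrix has rank 7 and Smith normal form diag(1,1,1,1,1,1,1).

Boundary ∂_2: C_2 → C_1 maps a triangle to the signed sum of its edges. For instance
  ∂aeh = eh − ah + ae,
  ∂agh = gh − ah + ag.
The resulting 24×16 matrix has rank 15, and its Smith normal form has invariant factors (1,1,1,1,1,1,1,1,1,1,1,1,1,1,1).

Computing H_k = (kernel of ∂_k) / (image of ∂_{k+1}):

  H_0: rank C_0 − rank ∂_1 = 8 − 7 = 1, and the invariant factors of ∂_1 are all 1, so H_0 ≅ Z.
  H_1: rank ker ∂_1 − rank ∂_2 = (24 − 7) − 15 = 2, and the invariant factors of ∂_2 are all 1, so H_1 ≅ Z^2.
  H_2: rank ker ∂_2 − rank ∂_3 = (16 − 15) − 0 = 1, and there is no ∂_3, so H_2 ≅ Z.

(K is a triangulation of the torus T^2.)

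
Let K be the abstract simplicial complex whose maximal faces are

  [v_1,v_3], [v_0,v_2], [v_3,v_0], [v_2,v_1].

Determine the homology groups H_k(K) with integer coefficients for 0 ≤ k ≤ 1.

Take the total order v_0 < v_1 < v_2 < v_3 on the vertex set. Then K (dimension 1) consists of the simplices:

  0-simplices (4): [v_0], [v_1], [v_2], [v_3]
  1-simplices (4): [v_0,v_2], [v_0,v_3], [v_1,v_2], [v_1,v_3]

giving chain groups C_0 ≅ Z^4, C_1 ≅ Z^4.

The boundary map ∂_1: C_1 → C_0 is given by ∂[p,q] = [q] − [p].
The 4×4 boundary matrix has rank 3 and Smith normal form diag(1,1,1).

Computing H_k = (kernel of ∂_k) / (image of ∂_{k+1}):

  H_0: rank C_0 − rank ∂_1 = 4 − 3 = 1, and the invariant factors of ∂_1 are all 1, so H_0 = Z.
  H_1: rank ker ∂_1 − rank ∂_2 = (4 − 3) − 0 = 1, and there is no ∂_2, so H_1 = Z.

As a check, the Euler characteristic is 4 − 4 = 0, which agrees with 1 − 1 = 0.

H_0 = Z,  H_1 = Z.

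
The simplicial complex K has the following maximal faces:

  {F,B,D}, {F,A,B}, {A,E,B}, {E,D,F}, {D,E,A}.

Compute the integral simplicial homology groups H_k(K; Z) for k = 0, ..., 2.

H_0 = Z,  H_1 = Z,  H_2 = 0.

Order the vertices as A < B < D < E < F. Listing each simplex with vertices in this order, K has dimension 2 with simplices:

  0-simplices (5): A, B, D, E, F
  1-simplices (10): AB, AD, AE, AF, BD, BE, BF, DE, DF, EF
  2-simplices (5): ABE, ABF, ADE, BDF, DEF

giving chain groups C_0 ≅ Z^5, C_1 ≅ Z^10, C_2 ≅ Z^5.

The boundary map ∂_1: C_1 → C_0 maps an edge to its endpoints' difference, ∂[p,q] = q − p.
The resulting 5×10 matrix has rank 4, and its Smith normal form has invariant factors (1,1,1,1).

∂_2: C_2 → C_1 sends each 2-simplex [p,q,r] to [q,r] − [p,r] + [p,q]. For instance
  ∂ABE = BE − AE + AB,
  ∂ADE = DE − AE + AD.
This gives a 10×5 integer matrix of rank 5; reducing to Smith normal form yields diagonal entries (1,1,1,1,1).

From H_k ≅ ker(∂_k) / im(∂_{k+1}) we obtain:

  H_0: rank C_0 − rank ∂_1 = 5 − 4 = 1, and the invariant factors of ∂_1 are all 1, so H_0 = Z.
  H_1: rank ker ∂_1 − rank ∂_2 = (10 − 4) − 5 = 1, and the invariant factors of ∂_2 are all 1, so H_1 = Z.
  H_2: rank ker ∂_2 − rank ∂_3 = (5 − 5) − 0 = 0, and there is no ∂_3, so H_2 = 0.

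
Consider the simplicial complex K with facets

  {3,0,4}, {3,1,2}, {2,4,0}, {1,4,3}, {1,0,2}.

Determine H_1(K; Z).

H_1 = Z.

We work with the vertex ordering 0 < 1 < 2 < 3 < 4. The simplices of K, each written with vertices in increasing order, are:

  0-simplices (5): [0], [1], [2], [3], [4]
  1-simplices (10): [0,1], [0,2], [0,3], [0,4], [1,2], [1,3], [1,4], [2,3], [2,4], [3,4]
  2-simplices (5): [0,1,2], [0,2,4], [0,3,4], [1,2,3], [1,3,4]

Hence C_0 ≅ Z^5, C_1 ≅ Z^10, C_2 ≅ Z^5.

∂_1: C_1 → C_0 maps an edge to its endpoints' difference, ∂[p,q] = q − p.
The resulting 5×10 matrix has rank 4, and its Smith normal form has invariant factors (1,1,1,1).

∂_2: C_2 → C_1 maps a triangle to the signed sum of its edges. For instance
  ∂[0,1,2] = [1,2] − [0,2] + [0,1],
  ∂[0,2,4] = [2,4] − [0,4] + [0,2].
As a 10×5 matrix over Z this has rank 5, with invariant factors (1,1,1,1,1).

Computing H_k = (kernel of ∂_k) / (image of ∂_{k+1}):

  H_1: rank ker ∂_1 − rank ∂_2 = (10 − 4) − 5 = 1, and the invariant factors of ∂_2 are all 1, so H_1 = Z.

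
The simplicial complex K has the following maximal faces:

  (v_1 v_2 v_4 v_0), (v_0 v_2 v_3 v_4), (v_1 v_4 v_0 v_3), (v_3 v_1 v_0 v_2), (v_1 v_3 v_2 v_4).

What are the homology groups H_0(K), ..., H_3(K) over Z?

H_0 ≅ Z,  H_1 = 0,  H_2 = 0,  H_3 ≅ Z.

Order the vertices as v_0 < v_1 < v_2 < v_3 < v_4. Listing each simplex with vertices in this order, K has dimension 3 with simplices:

  0-simplices (5): [v_0], [v_1], [v_2], [v_3], [v_4]
  1-simplices (10): [v_0,v_1], [v_0,v_2], [v_0,v_3], [v_0,v_4], [v_1,v_2], [v_1,v_3], [v_1,v_4], [v_2,v_3], [v_2,v_4], [v_3,v_4]
  2-simplices (10): [v_0,v_1,v_2], [v_0,v_1,v_3], [v_0,v_1,v_4], [v_0,v_2,v_3], [v_0,v_2,v_4], [v_0,v_3,v_4], [v_1,v_2,v_3], [v_1,v_2,v_4], [v_1,v_3,v_4], [v_2,v_3,v_4]
  3-simplices (5): [v_0,v_1,v_2,v_3], [v_0,v_1,v_2,v_4], [v_0,v_1,v_3,v_4], [v_0,v_2,v_3,v_4], [v_1,v_2,v_3,v_4]

giving chain groups C_0 ≅ Z^5, C_1 ≅ Z^10, C_2 ≅ Z^10, C_3 ≅ Z^5.

The boundary map ∂_1: C_1 → C_0 maps an edge to its endpoints' difference, ∂[p,q] = q − p. For instance
  ∂[v_0,v_3] = [v_3] − [v_0].
The resulting 5×10 matrix has rank 4, and its Smith normal form has invariant factors (1,1,1,1).

The boundary map ∂_2: C_2 → C_1 sends each 2-simplex [p,q,r] to [q,r] − [p,r] + [p,q]. For instance
  ∂[v_0,v_2,v_3] = [v_2,v_3] − [v_0,v_3] + [v_0,v_2],
  ∂[v_0,v_3,v_4] = [v_3,v_4] − [v_0,v_4] + [v_0,v_3].
The 10×10 boundary matrix has rank 6 and Smith normal form diag(1,1,1,1,1,1).

Boundary ∂_3: C_3 → C_2 sends each 3-simplex σ to the alternating sum Σ_i (−1)^i (σ with its i-th vertex removed). For instance
  ∂[v_0,v_1,v_2,v_3] = [v_1,v_2,v_3] − [v_0,v_2,v_3] + [v_0,v_1,v_3] − [v_0,v_1,v_2],
  ∂[v_0,v_1,v_3,v_4] = [v_1,v_3,v_4] − [v_0,v_3,v_4] + [v_0,v_1,v_4] − [v_0,v_1,v_3].
The resulting 10×5 matrix has rank 4, and its Smith normal form has invariant factors (1,1,1,1).

Computing H_k = (kernel of ∂_k) / (image of ∂_{k+1}):

  H_0: rank C_0 − rank ∂_1 = 5 − 4 = 1, and the invariant factors of ∂_1 are all 1, so H_0 = Z.
  H_1: rank ker ∂_1 − rank ∂_2 = (10 − 4) − 6 = 0, and the invariant factors of ∂_2 are all 1, so H_1 = 0.
  H_2: rank ker ∂_2 − rank ∂_3 = (10 − 6) − 4 = 0, and the invariant factors of ∂_3 are all 1, so H_2 = 0.
  H_3: rank ker ∂_3 − rank ∂_4 = (5 − 4) − 0 = 1, and there is no ∂_4, so H_3 = Z.

As a check, the Euler characteristic is 5 − 10 + 10 − 5 = 0, which agrees with 1 − 0 + 0 − 1 = 0.
(K is a triangulation of the 3-sphere S^3.)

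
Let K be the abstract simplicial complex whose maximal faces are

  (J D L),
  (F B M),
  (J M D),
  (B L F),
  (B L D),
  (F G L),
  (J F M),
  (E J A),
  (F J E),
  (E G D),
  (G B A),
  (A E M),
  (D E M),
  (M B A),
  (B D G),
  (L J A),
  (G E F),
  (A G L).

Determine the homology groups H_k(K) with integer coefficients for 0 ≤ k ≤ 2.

K has 9 vertices, 27 edges, 18 triangles.
rank ∂_0 = 0, rank ∂_1 = 8 ⇒ b_0 = 9 − 0 − 8 = 1; all invariant factors of ∂_1 are 1 so no torsion. So H_0 = Z.
rank ∂_1 = 8, rank ∂_2 = 18 ⇒ b_1 = 27 − 8 − 18 = 1; ∂_2 has invariant factor(s) [2] giving torsion. So H_1 = Z ⊕ Z/2.
rank ∂_2 = 18, rank ∂_3 = 0 ⇒ b_2 = 18 − 18 − 0 = 0. So H_2 = 0.

H_0 ≅ Z,  H_1 ≅ Z ⊕ Z/2,  H_2 = 0.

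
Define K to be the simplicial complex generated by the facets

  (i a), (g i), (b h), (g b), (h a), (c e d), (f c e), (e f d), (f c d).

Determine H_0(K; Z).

H_0 ≅ Z^2.

We work with the vertex ordering a < b < c < d < e < f < g < h < i. The simplices of K, each written with vertices in increasing order, are:

  0-simplices (9): a, b, c, d, e, f, g, h, i
  1-simplices (11): ah, ai, bg, bh, cd, ce, cf, de, df, ef, gi
  2-simplices (4): cde, cdf, cef, def

giving chain groups C_0 ≅ Z^9, C_1 ≅ Z^11, C_2 ≅ Z^4.

Boundary ∂_1: C_1 → C_0 maps an edge to its endpoints' difference, ∂[p,q] = q − p. For instance
  ∂gi = i − g.
As a 9×11 matrix over Z this has rank 7, with invariant factors (1,1,1,1,1,1,1).

∂_2: C_2 → C_1 sends each 2-simplex [p,q,r] to [q,r] − [p,r] + [p,q]. For instance
  ∂cde = de − ce + cd,
  ∂cef = ef − cf + ce.
This gives a 11×4 integer matrix of rank 3; reducing to Smith normal form yields diagonal entries (1,1,1).

Now H_k = ker ∂_k / im ∂_{k+1}, so:

  H_0: rank C_0 − rank ∂_1 = 9 − 7 = 2, and the invariant factors of ∂_1 are all 1, so H_0 ≅ Z^2.

(K is a triangulation of the disjoint union of the circle S^1 and the 2-sphere S^2.)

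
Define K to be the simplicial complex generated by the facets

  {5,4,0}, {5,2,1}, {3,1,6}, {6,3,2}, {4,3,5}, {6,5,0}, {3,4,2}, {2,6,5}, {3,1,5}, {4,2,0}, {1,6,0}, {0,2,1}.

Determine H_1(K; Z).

Fix the vertex order 0 < 1 < 2 < 3 < 4 < 5 < 6 and write every simplex with vertices in increasing order. Then dim K = 2 and the simplices of K are:

  0-simplices (7): [0], [1], [2], [3], [4], [5], [6]
  1-simplices (18): [0,1], [0,2], [0,4], [0,5], [0,6], [1,2], [1,3], [1,5], [1,6], [2,3], [2,4], [2,5], [2,6], [3,4], [3,5], [3,6], [4,5], [5,6]
  2-simplices (12): [0,1,2], [0,1,6], [0,2,4], [0,4,5], [0,5,6], [1,2,5], [1,3,5], [1,3,6], [2,3,4], [2,3,6], [2,5,6], [3,4,5]

so the chain groups are C_0 ≅ Z^7, C_1 ≅ Z^18, C_2 ≅ Z^12.

∂_1: C_1 → C_0 is given by ∂[p,q] = [q] − [p].
The resulting 7×18 matrix has rank 6, and its Smith normal form has invariant factors (1,1,1,1,1,1).

∂_2: C_2 → C_1 maps a triangle to the signed sum of its edges. For instance
  ∂[1,3,5] = [3,5] − [1,5] + [1,3],
  ∂[0,5,6] = [5,6] − [0,6] + [0,5].
As a 18×12 matrix over Z this has rank 12, with invariant factors (1,1,1,1,1,1,1,1,1,1,1,2).

From H_k ≅ ker(∂_k) / im(∂_{k+1}) we obtain:

  H_1: rank ker ∂_1 − rank ∂_2 = (18 − 6) − 12 = 0, and ∂_2 has invariant factor 2 > 1, so H_1 ≅ Z/2Z.

(K is a triangulation of the real projective plane RP^2.)

H_1 = Z/2Z.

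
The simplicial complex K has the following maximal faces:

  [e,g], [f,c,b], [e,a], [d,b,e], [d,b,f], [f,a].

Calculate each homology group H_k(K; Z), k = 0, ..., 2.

H_0 = Z,  H_1 = Z,  H_2 = 0.

Order the vertices as a < b < c < d < e < f < g. Listing each simplex with vertices in this order, K has dimension 2 with simplices:

  0-simplices (7): a, b, c, d, e, f, g
  1-simplices (10): ae, af, bc, bd, be, bf, cf, de, df, eg
  2-simplices (3): bcf, bde, bdf

so the chain groups are C_0 ≅ Z^7, C_1 ≅ Z^10, C_2 ≅ Z^3.

The boundary map ∂_1: C_1 → C_0 maps an edge to its endpoints' difference, ∂[p,q] = q − p. For instance
  ∂be = e − b.
The 7×10 boundary matrix has rank 6 and Smith normal form diag(1,1,1,1,1,1).

∂_2: C_2 → C_1 sends each 2-simplex [p,q,r] to [q,r] − [p,r] + [p,q]. For instance
  ∂bdf = df − bf + bd,
  ∂bcf = cf − bf + bc.
This gives a 10×3 integer matrix of rank 3; reducing to Smith normal form yields diagonal entries (1,1,1).

From H_k ≅ ker(∂_k) / im(∂_{k+1}) we obtain:

  H_0: rank C_0 − rank ∂_1 = 7 − 6 = 1, and the invariant factors of ∂_1 are all 1, so H_0 = Z.
  H_1: rank ker ∂_1 − rank ∂_2 = (10 − 6) − 3 = 1, and the invariant factors of ∂_2 are all 1, so H_1 = Z.
  H_2: rank ker ∂_2 − rank ∂_3 = (3 − 3) − 0 = 0, and there is no ∂_3, so H_2 = 0.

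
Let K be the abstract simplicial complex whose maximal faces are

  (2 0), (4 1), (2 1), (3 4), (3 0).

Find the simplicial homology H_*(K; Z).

H_0 = Z,  H_1 = Z.

We work with the vertex ordering 0 < 1 < 2 < 3 < 4. The simplices of K, each written with vertices in increasing order, are:

  0-simplices (5): [0], [1], [2], [3], [4]
  1-simplices (5): [0,2], [0,3], [1,2], [1,4], [3,4]

so the chain groups are C_0 ≅ Z^5, C_1 ≅ Z^5.

∂_1: C_1 → C_0 maps an edge to its endpoints' difference, ∂[p,q] = q − p. For instance
  ∂[1,2] = [2] − [1].
This gives a 5×5 integer matrix of rank 4; reducing to Smith normal form yields diagonal entries (1,1,1,1).

Now H_k = ker ∂_k / im ∂_{k+1}, so:

  H_0: rank C_0 − rank ∂_1 = 5 − 4 = 1, and the invariant factors of ∂_1 are all 1, so H_0 ≅ Z.
  H_1: rank ker ∂_1 − rank ∂_2 = (5 − 4) − 0 = 1, and there is no ∂_2, so H_1 ≅ Z.

As a check, the Euler characteristic is 5 − 5 = 0, which agrees with 1 − 1 = 0.
(K is a triangulation of the circle S^1.)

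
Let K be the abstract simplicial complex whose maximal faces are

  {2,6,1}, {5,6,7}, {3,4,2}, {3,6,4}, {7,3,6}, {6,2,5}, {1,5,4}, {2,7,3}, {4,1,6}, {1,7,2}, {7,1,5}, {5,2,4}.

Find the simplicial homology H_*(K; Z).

Fix the vertex order 1 < 2 < 3 < 4 < 5 < 6 < 7 and write every simplex with vertices in increasing order. Then dim K = 2 and the simplices of K are:

  0-simplices (7): [1], [2], [3], [4], [5], [6], [7]
  1-simplices (18): [1,2], [1,4], [1,5], [1,6], [1,7], [2,3], [2,4], [2,5], [2,6], [2,7], [3,4], [3,6], [3,7], [4,5], [4,6], [5,6], [5,7], [6,7]
  2-simplices (12): [1,2,6], [1,2,7], [1,4,5], [1,4,6], [1,5,7], [2,3,4], [2,3,7], [2,4,5], [2,5,6], [3,4,6], [3,6,7], [5,6,7]

so the chain groups are C_0 ≅ Z^7, C_1 ≅ Z^18, C_2 ≅ Z^12.

The boundary map ∂_1: C_1 → C_0 maps an edge to its endpoints' difference, ∂[p,q] = q − p.
This gives a 7×18 integer matrix of rank 6; reducing to Smith normal form yields diagonal entries (1,1,1,1,1,1).

∂_2: C_2 → C_1 maps a triangle to the signed sum of its edges. For instance
  ∂[5,6,7] = [6,7] − [5,7] + [5,6],
  ∂[1,4,5] = [4,5] − [1,5] + [1,4].
The resulting 18×12 matrix has rank 12, and its Smith normal form has invariant factors (1,1,1,1,1,1,1,1,1,1,1,2).

Reading off H_k = ker ∂_k / im ∂_{k+1}:

  H_0: rank C_0 − rank ∂_1 = 7 − 6 = 1, and the invariant factors of ∂_1 are all 1, so H_0 ≅ Z.
  H_1: rank ker ∂_1 − rank ∂_2 = (18 − 6) − 12 = 0, and ∂_2 has invariant factor 2 > 1, so H_1 ≅ Z/2.
  H_2: rank ker ∂_2 − rank ∂_3 = (12 − 12) − 0 = 0, and there is no ∂_3, so H_2 ≅ 0.

As a check, the Euler characteristic is 7 − 18 + 12 = 1, which agrees with 1 − 0 + 0 = 1.

H_0 = Z,  H_1 = Z/2,  H_2 = 0.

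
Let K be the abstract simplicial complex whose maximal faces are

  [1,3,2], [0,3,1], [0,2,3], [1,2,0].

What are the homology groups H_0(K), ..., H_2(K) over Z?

H_0 ≅ Z,  H_1 = 0,  H_2 ≅ Z.

Order the vertices as 0 < 1 < 2 < 3. Listing each simplex with vertices in this order, K has dimension 2 with simplices:

  0-simplices (4): [0], [1], [2], [3]
  1-simplices (6): [0,1], [0,2], [0,3], [1,2], [1,3], [2,3]
  2-simplices (4): [0,1,2], [0,1,3], [0,2,3], [1,2,3]

giving chain groups C_0 ≅ Z^4, C_1 ≅ Z^6, C_2 ≅ Z^4.

The boundary map ∂_1: C_1 → C_0 is given by ∂[p,q] = [q] − [p].
The 4×6 boundary matrix has rank 3 and Smith normal form diag(1,1,1).

Boundary ∂_2: C_2 → C_1 acts by ∂[p,q,r] = [q,r] − [p,r] + [p,q]. For instance
  ∂[1,2,3] = [2,3] − [1,3] + [1,2],
  ∂[0,1,3] = [1,3] − [0,3] + [0,1].
This gives a 6×4 integer matrix of rank 3; reducing to Smith normal form yields diagonal entries (1,1,1).

Now H_k = ker ∂_k / im ∂_{k+1}, so:

  H_0: rank C_0 − rank ∂_1 = 4 − 3 = 1, and the invariant factors of ∂_1 are all 1, so H_0 = Z.
  H_1: rank ker ∂_1 − rank ∂_2 = (6 − 3) − 3 = 0, and the invariant factors of ∂_2 are all 1, so H_1 = 0.
  H_2: rank ker ∂_2 − rank ∂_3 = (4 − 3) − 0 = 1, and there is no ∂_3, so H_2 = Z.

(K is a triangulation of the 2-sphere S^2.)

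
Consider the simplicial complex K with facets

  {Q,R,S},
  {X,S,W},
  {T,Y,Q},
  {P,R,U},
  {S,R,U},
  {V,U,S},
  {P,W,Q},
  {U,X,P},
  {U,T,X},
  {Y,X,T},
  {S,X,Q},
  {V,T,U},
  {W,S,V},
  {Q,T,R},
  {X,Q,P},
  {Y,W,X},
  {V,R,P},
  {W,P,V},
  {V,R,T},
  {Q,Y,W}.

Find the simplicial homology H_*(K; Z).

H_0 ≅ Z,  H_1 ≅ Z ⊕ Z_2,  H_2 = 0.

Take the total order P < Q < R < S < T < U < V < W < X < Y on the vertex set. Then K (dimension 2) consists of the simplices:

  0-simplices (10): P, Q, R, S, T, U, V, W, X, Y
  1-simplices (30): PQ, PR, PU, PV, PW, PX, QR, QS, QT, QW, QX, QY, RS, RT, RU, RV, SU, SV, SW, SX, TU, TV, TX, TY, UV, UX, VW, WX, WY, XY
  2-simplices (20): PQW, PQX, PRU, PRV, PUX, PVW, QRS, QRT, QSX, QTY, QWY, RSU, RTV, SUV, SVW, SWX, TUV, TUX, TXY, WXY

so the chain groups are C_0 ≅ Z^10, C_1 ≅ Z^30, C_2 ≅ Z^20.

The boundary map ∂_1: C_1 → C_0 is given by ∂[p,q] = [q] − [p].
This gives a 10×30 integer matrix of rank 9; reducing to Smith normal form yields diagonal entries (1,1,1,1,1,1,1,1,1).

∂_2: C_2 → C_1 maps a triangle to the signed sum of its edges. For instance
  ∂QRS = RS − QS + QR,
  ∂SUV = UV − SV + SU.
This gives a 30×20 integer matrix of rank 20; reducing to Smith normal form yields diagonal entries (1,1,1,1,1,1,1,1,1,1,1,1,1,1,1,1,1,1,1,2).

Now H_k = ker ∂_k / im ∂_{k+1}, so:

  H_0: rank C_0 − rank ∂_1 = 10 − 9 = 1, and the invariant factors of ∂_1 are all 1, so H_0 ≅ Z.
  H_1: rank ker ∂_1 − rank ∂_2 = (30 − 9) − 20 = 1, and ∂_2 has invariant factor 2 > 1, so H_1 ≅ Z ⊕ Z_2.
  H_2: rank ker ∂_2 − rank ∂_3 = (20 − 20) − 0 = 0, and there is no ∂_3, so H_2 ≅ 0.

As a check, the Euler characteristic is 10 − 30 + 20 = 0, which agrees with 1 − 1 + 0 = 0.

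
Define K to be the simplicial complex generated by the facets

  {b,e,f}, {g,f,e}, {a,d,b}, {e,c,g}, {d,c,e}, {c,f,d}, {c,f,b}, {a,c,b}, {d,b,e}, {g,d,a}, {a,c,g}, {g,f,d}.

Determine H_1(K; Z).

Take the total order a < b < c < d < e < f < g on the vertex set. Then K (dimension 2) consists of the simplices:

  0-simplices (7): a, b, c, d, e, f, g
  1-simplices (18): ab, ac, ad, ag, bc, bd, be, bf, cd, ce, cf, cg, de, df, dg, ef, eg, fg
  2-simplices (12): abc, abd, acg, adg, bcf, bde, bef, cde, cdf, ceg, dfg, efg

giving chain groups C_0 ≅ Z^7, C_1 ≅ Z^18, C_2 ≅ Z^12.

Boundary ∂_1: C_1 → C_0 maps an edge to its endpoints' difference, ∂[p,q] = q − p.
As a 7×18 matrix over Z this has rank 6, with invariant factors (1,1,1,1,1,1).

∂_2: C_2 → C_1 sends each 2-simplex [p,q,r] to [q,r] − [p,r] + [p,q]. For instance
  ∂cde = de − ce + cd,
  ∂bef = ef − bf + be.
The resulting 18×12 matrix has rank 12, and its Smith normal form has invariant factors (1,1,1,1,1,1,1,1,1,1,1,2).

Now H_k = ker ∂_k / im ∂_{k+1}, so:

  H_1: rank ker ∂_1 − rank ∂_2 = (18 − 6) − 12 = 0, and ∂_2 has invariant factor 2 > 1, so H_1 = Z/2Z.

H_1 ≅ Z/2Z.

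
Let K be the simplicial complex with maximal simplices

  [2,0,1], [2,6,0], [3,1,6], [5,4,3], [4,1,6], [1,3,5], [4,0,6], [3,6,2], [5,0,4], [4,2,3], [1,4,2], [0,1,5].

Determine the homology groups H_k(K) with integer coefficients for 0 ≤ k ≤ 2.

Fix the vertex order 0 < 1 < 2 < 3 < 4 < 5 < 6 and write every simplex with vertices in increasing order. Then dim K = 2 and the simplices of K are:

  0-simplices (7): [0], [1], [2], [3], [4], [5], [6]
  1-simplices (18): [0,1], [0,2], [0,4], [0,5], [0,6], [1,2], [1,3], [1,4], [1,5], [1,6], [2,3], [2,4], [2,6], [3,4], [3,5], [3,6], [4,5], [4,6]
  2-simplices (12): [0,1,2], [0,1,5], [0,2,6], [0,4,5], [0,4,6], [1,2,4], [1,3,5], [1,3,6], [1,4,6], [2,3,4], [2,3,6], [3,4,5]

giving chain groups C_0 ≅ Z^7, C_1 ≅ Z^18, C_2 ≅ Z^12.

∂_1: C_1 → C_0 maps an edge to its endpoints' difference, ∂[p,q] = q − p.
This gives a 7×18 integer matrix of rank 6; reducing to Smith normal form yields diagonal entries (1,1,1,1,1,1).

∂_2: C_2 → C_1 sends each 2-simplex [p,q,r] to [q,r] − [p,r] + [p,q]. For instance
  ∂[0,1,5] = [1,5] − [0,5] + [0,1],
  ∂[1,3,5] = [3,5] − [1,5] + [1,3].
This gives a 18×12 integer matrix of rank 12; reducing to Smith normal form yields diagonal entries (1,1,1,1,1,1,1,1,1,1,1,2).

Reading off H_k = ker ∂_k / im ∂_{k+1}:

  H_0: rank C_0 − rank ∂_1 = 7 − 6 = 1, and the invariant factors of ∂_1 are all 1, so H_0 ≅ Z.
  H_1: rank ker ∂_1 − rank ∂_2 = (18 − 6) − 12 = 0, and ∂_2 has invariant factor 2 > 1, so H_1 ≅ Z/2.
  H_2: rank ker ∂_2 − rank ∂_3 = (12 − 12) − 0 = 0, and there is no ∂_3, so H_2 ≅ 0.

H_0 ≅ Z,  H_1 ≅ Z/2,  H_2 = 0.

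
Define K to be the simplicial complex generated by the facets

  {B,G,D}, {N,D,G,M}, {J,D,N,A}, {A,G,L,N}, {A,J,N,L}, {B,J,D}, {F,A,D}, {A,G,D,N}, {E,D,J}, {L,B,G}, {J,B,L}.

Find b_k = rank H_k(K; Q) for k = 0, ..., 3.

Take the total order A < B < D < E < F < G < J < L < M < N on the vertex set. Then K (dimension 3) consists of the simplices:

  0-simplices (10): A, B, D, E, F, G, J, L, M, N
  1-simplices (24): AD, AF, AG, AJ, AL, AN, BD, BG, BJ, BL, DE, DF, DG, DJ, DM, DN, EJ, GL, GM, GN, JL, JN, LN, MN
  2-simplices (21): ADF, ADG, ADJ, ADN, AGL, AGN, AJL, AJN, ALN, BDG, BDJ, BGL, BJL, DEJ, DGM, DGN, DJN, DMN, GLN, GMN, JLN
  3-simplices (5): ADGN, ADJN, AGLN, AJLN, DGMN

so the chain groups are C_0 ≅ Z^10, C_1 ≅ Z^24, C_2 ≅ Z^21, C_3 ≅ Z^5.

Boundary ∂_1: C_1 → C_0 is given by ∂[p,q] = [q] − [p].
As a 10×24 matrix over Z this has rank 9, with invariant factors (1,1,1,1,1,1,1,1,1).

The boundary map ∂_2: C_2 → C_1 acts by ∂[p,q,r] = [q,r] − [p,r] + [p,q]. For instance
  ∂ADN = DN − AN + AD,
  ∂AGN = GN − AN + AG.
This gives a 24×21 integer matrix of rank 15; reducing to Smith normal form yields diagonal entries (1,1,1,1,1,1,1,1,1,1,1,1,1,1,1).

The boundary map ∂_3: C_3 → C_2 sends each 3-simplex σ to the alternating sum Σ_i (−1)^i (σ with its i-th vertex removed). For instance
  ∂AJLN = JLN − ALN + AJN − AJL,
  ∂AGLN = GLN − ALN + AGN − AGL.
The resulting 21×5 matrix has rank 5, and its Smith normal form has invariant factors (1,1,1,1,1).

Computing H_k = (kernel of ∂_k) / (image of ∂_{k+1}):

  H_0: rank C_0 − rank ∂_1 = 10 − 9 = 1, and the invariant factors of ∂_1 are all 1, so H_0 ≅ Z.
  H_1: rank ker ∂_1 − rank ∂_2 = (24 − 9) − 15 = 0, and the invariant factors of ∂_2 are all 1, so H_1 ≅ 0.
  H_2: rank ker ∂_2 − rank ∂_3 = (21 − 15) − 5 = 1, and the invariant factors of ∂_3 are all 1, so H_2 ≅ Z.
  H_3: rank ker ∂_3 − rank ∂_4 = (5 − 5) − 0 = 0, and there is no ∂_4, so H_3 ≅ 0.

Hence the Betti numbers are b_0 = 1, b_1 = 0, b_2 = 1, b_3 = 0.

b_0 = 1, b_1 = 0, b_2 = 1, b_3 = 0.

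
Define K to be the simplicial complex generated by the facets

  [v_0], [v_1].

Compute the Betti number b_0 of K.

Fix the vertex order v_0 < v_1 and write every simplex with vertices in increasing order. Then dim K = 0 and the simplices of K are:

  0-simplices (2): [v_0], [v_1]

so the chain groups are C_0 ≅ Z^2.

Reading off H_k = ker ∂_k / im ∂_{k+1}:

  H_0: rank C_0 − rank ∂_1 = 2 − 0 = 2, and there is no ∂_1, so H_0 ≅ Z^2.

(K is a triangulation of a set of 2 points.)

Hence the Betti numbers are b_0 = 2.

b_0 = 2.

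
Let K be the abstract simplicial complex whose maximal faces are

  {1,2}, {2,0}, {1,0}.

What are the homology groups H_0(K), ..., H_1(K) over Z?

Fix the vertex order 0 < 1 < 2 and write every simplex with vertices in increasing order. Then dim K = 1 and the simplices of K are:

  0-simplices (3): [0], [1], [2]
  1-simplices (3): [0,1], [0,2], [1,2]

Hence C_0 ≅ Z^3, C_1 ≅ Z^3.

∂_1: C_1 → C_0 sends each edge [p,q] (with p < q) to q − p. For instance
  ∂[0,1] = [1] − [0].
This gives a 3×3 integer matrix of rank 2; reducing to Smith normal form yields diagonal entries (1,1).

Computing H_k = (kernel of ∂_k) / (image of ∂_{k+1}):

  H_0: rank C_0 − rank ∂_1 = 3 − 2 = 1, and the invariant factors of ∂_1 are all 1, so H_0 = Z.
  H_1: rank ker ∂_1 − rank ∂_2 = (3 − 2) − 0 = 1, and there is no ∂_2, so H_1 = Z.

H_0 = Z,  H_1 = Z.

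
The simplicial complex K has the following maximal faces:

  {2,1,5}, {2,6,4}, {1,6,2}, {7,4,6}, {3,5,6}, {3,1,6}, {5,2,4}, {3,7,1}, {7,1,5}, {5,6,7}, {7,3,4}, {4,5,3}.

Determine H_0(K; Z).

We work with the vertex ordering 1 < 2 < 3 < 4 < 5 < 6 < 7. The simplices of K, each written with vertices in increasing order, are:

  0-simplices (7): [1], [2], [3], [4], [5], [6], [7]
  1-simplices (18): [1,2], [1,3], [1,5], [1,6], [1,7], [2,4], [2,5], [2,6], [3,4], [3,5], [3,6], [3,7], [4,5], [4,6], [4,7], [5,6], [5,7], [6,7]
  2-simplices (12): [1,2,5], [1,2,6], [1,3,6], [1,3,7], [1,5,7], [2,4,5], [2,4,6], [3,4,5], [3,4,7], [3,5,6], [4,6,7], [5,6,7]

so the chain groups are C_0 ≅ Z^7, C_1 ≅ Z^18, C_2 ≅ Z^12.

The boundary map ∂_1: C_1 → C_0 sends each edge [p,q] (with p < q) to q − p. For instance
  ∂[2,6] = [6] − [2].
The resulting 7×18 matrix has rank 6, and its Smith normal form has invariant factors (1,1,1,1,1,1).

∂_2: C_2 → C_1 acts by ∂[p,q,r] = [q,r] − [p,r] + [p,q]. For instance
  ∂[5,6,7] = [6,7] − [5,7] + [5,6],
  ∂[1,2,6] = [2,6] − [1,6] + [1,2].
The 18×12 boundary matrix has rank 12 and Smith normal form diag(1,1,1,1,1,1,1,1,1,1,1,2).

Computing H_k = (kernel of ∂_k) / (image of ∂_{k+1}):

  H_0: rank C_0 − rank ∂_1 = 7 − 6 = 1, and the invariant factors of ∂_1 are all 1, so H_0 = Z.

H_0 = Z.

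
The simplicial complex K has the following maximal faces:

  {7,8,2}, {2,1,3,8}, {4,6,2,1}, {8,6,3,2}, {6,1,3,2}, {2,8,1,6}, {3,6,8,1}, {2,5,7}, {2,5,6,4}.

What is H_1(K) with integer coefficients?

K has 8 vertices, 19 edges, 18 triangles, 7 3-simplices.
rank ∂_1 = 7, rank ∂_2 = 12 ⇒ b_1 = 19 − 7 − 12 = 0; all invariant factors of ∂_2 are 1 so no torsion. So H_1 = 0.

H_1 ≅ 0.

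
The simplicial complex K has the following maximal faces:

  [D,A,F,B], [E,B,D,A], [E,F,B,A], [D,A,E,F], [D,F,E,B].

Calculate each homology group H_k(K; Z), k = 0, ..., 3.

H_0 ≅ Z,  H_1 = 0,  H_2 = 0,  H_3 ≅ Z.

Take the total order A < B < D < E < F on the vertex set. Then K (dimension 3) consists of the simplices:

  0-simplices (5): A, B, D, E, F
  1-simplices (10): AB, AD, AE, AF, BD, BE, BF, DE, DF, EF
  2-simplices (10): ABD, ABE, ABF, ADE, ADF, AEF, BDE, BDF, BEF, DEF
  3-simplices (5): ABDE, ABDF, ABEF, ADEF, BDEF

Hence C_0 ≅ Z^5, C_1 ≅ Z^10, C_2 ≅ Z^10, C_3 ≅ Z^5.

∂_1: C_1 → C_0 maps an edge to its endpoints' difference, ∂[p,q] = q − p. For instance
  ∂AB = B − A.
The resulting 5×10 matrix has rank 4, and its Smith normal form has invariant factors (1,1,1,1).

Boundary ∂_2: C_2 → C_1 maps a triangle to the signed sum of its edges. For instance
  ∂BDE = DE − BE + BD,
  ∂ABF = BF − AF + AB.
The 10×10 boundary matrix has rank 6 and Smith normal form diag(1,1,1,1,1,1).

∂_3: C_3 → C_2 sends each 3-simplex σ to the alternating sum Σ_i (−1)^i (σ with its i-th vertex removed). For instance
  ∂ABDF = BDF − ADF + ABF − ABD,
  ∂BDEF = DEF − BEF + BDF − BDE.
This gives a 10×5 integer matrix of rank 4; reducing to Smith normal form yields diagonal entries (1,1,1,1).

Now H_k = ker ∂_k / im ∂_{k+1}, so:

  H_0: rank C_0 − rank ∂_1 = 5 − 4 = 1, and the invariant factors of ∂_1 are all 1, so H_0 ≅ Z.
  H_1: rank ker ∂_1 − rank ∂_2 = (10 − 4) − 6 = 0, and the invariant factors of ∂_2 are all 1, so H_1 ≅ 0.
  H_2: rank ker ∂_2 − rank ∂_3 = (10 − 6) − 4 = 0, and the invariant factors of ∂_3 are all 1, so H_2 ≅ 0.
  H_3: rank ker ∂_3 − rank ∂_4 = (5 − 4) − 0 = 1, and there is no ∂_4, so H_3 ≅ Z.

As a check, the Euler characteristic is 5 − 10 + 10 − 5 = 0, which agrees with 1 − 0 + 0 − 1 = 0.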